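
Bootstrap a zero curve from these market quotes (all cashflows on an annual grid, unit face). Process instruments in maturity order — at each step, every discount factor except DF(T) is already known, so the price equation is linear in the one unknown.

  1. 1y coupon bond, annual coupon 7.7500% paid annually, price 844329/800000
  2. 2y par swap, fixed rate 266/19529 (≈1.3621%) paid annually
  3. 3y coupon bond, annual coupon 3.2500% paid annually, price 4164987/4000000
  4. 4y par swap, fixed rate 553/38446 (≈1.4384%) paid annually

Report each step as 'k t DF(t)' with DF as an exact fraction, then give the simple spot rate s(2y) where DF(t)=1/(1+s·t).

1 1 1959/2000
2 2 4867/5000
3 3 947/1000
4 4 9447/10000
s(2y) = (1/(4867/5000) − 1)/(2) = 133/9734 ≈ 1.3663%

step 1 [1y] bond c/1=31/400: DF=(844329/800000 − 31/400·(0))/(1+31/400) = 1959/2000 ≈ 0.979500
step 2 [2y] swap r/1=266/19529: DF=(1 − 266/19529·(0.979500))/(1+266/19529) = 4867/5000 ≈ 0.973400
step 3 [3y] bond c/1=13/400: DF=(4164987/4000000 − 13/400·(0.979500+0.973400))/(1+13/400) = 947/1000 ≈ 0.947000
step 4 [4y] swap r/1=553/38446: DF=(1 − 553/38446·(0.979500+0.973400+0.947000))/(1+553/38446) = 9447/10000 ≈ 0.944700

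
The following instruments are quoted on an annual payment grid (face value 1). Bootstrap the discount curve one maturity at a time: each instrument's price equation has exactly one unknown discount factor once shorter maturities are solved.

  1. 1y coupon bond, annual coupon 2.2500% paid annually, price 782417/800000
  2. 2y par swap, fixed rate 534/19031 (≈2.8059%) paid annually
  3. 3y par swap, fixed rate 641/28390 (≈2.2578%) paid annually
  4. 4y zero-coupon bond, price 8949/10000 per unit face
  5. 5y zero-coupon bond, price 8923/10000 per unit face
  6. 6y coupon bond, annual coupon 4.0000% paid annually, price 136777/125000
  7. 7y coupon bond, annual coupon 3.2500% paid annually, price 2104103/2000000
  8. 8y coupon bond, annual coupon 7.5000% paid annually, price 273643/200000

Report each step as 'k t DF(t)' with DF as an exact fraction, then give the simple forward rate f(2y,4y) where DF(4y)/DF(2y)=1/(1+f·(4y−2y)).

step 1 [1y] bond c/1=9/400: DF=(782417/800000 − 9/400·(0))/(1+9/400) = 1913/2000 ≈ 0.956500
step 2 [2y] swap r/1=534/19031: DF=(1 − 534/19031·(0.956500))/(1+534/19031) = 4733/5000 ≈ 0.946600
step 3 [3y] swap r/1=641/28390: DF=(1 − 641/28390·(0.956500+0.946600))/(1+641/28390) = 9359/10000 ≈ 0.935900
step 4 [4y] zero: DF = P = 8949/10000 ≈ 0.894900
step 5 [5y] zero: DF = P = 8923/10000 ≈ 0.892300
step 6 [6y] bond c/1=1/25: DF=(136777/125000 − 1/25·(0.956500+0.946600+0.935900+0.894900+0.892300))/(1+1/25) = 4371/5000 ≈ 0.874200
step 7 [7y] bond c/1=13/400: DF=(2104103/2000000 − 13/400·(0.956500+0.946600+0.935900+0.894900+0.892300+0.874200))/(1+13/400) = 4229/5000 ≈ 0.845800
step 8 [8y] bond c/1=3/40: DF=(273643/200000 − 3/40·(0.956500+0.946600+0.935900+0.894900+0.892300+0.874200+0.845800))/(1+3/40) = 83/100 ≈ 0.830000

1 1 1913/2000
2 2 4733/5000
3 3 9359/10000
4 4 8949/10000
5 5 8923/10000
6 6 4371/5000
7 7 4229/5000
8 8 83/100
f(2y,4y) = ((4733/5000)/(8949/10000) − 1)/(2) = 517/17898 ≈ 2.8886%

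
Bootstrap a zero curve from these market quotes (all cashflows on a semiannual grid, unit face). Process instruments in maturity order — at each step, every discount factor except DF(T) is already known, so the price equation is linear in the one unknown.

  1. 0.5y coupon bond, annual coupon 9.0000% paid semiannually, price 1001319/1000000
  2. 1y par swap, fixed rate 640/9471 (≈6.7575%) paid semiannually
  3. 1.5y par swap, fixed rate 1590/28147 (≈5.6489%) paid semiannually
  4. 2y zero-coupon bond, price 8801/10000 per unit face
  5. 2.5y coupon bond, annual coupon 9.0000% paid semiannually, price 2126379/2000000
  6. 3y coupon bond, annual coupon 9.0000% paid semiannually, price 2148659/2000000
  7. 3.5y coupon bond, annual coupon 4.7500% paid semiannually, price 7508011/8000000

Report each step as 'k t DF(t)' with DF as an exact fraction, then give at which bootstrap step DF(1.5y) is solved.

step 1 [0.5y] bond c/2=9/200: DF=(1001319/1000000 − 9/200·(0))/(1+9/200) = 4791/5000 ≈ 0.958200
step 2 [1y] swap r/2=320/9471: DF=(1 − 320/9471·(0.958200))/(1+320/9471) = 117/125 ≈ 0.936000
step 3 [1.5y] swap r/2=795/28147: DF=(1 − 795/28147·(0.958200+0.936000))/(1+795/28147) = 1841/2000 ≈ 0.920500
step 4 [2y] zero: DF = P = 8801/10000 ≈ 0.880100
step 5 [2.5y] bond c/2=9/200: DF=(2126379/2000000 − 9/200·(0.958200+0.936000+0.920500+0.880100))/(1+9/200) = 8583/10000 ≈ 0.858300
step 6 [3y] bond c/2=9/200: DF=(2148659/2000000 − 9/200·(0.958200+0.936000+0.920500+0.880100+0.858300))/(1+9/200) = 104/125 ≈ 0.832000
step 7 [3.5y] bond c/2=19/800: DF=(7508011/8000000 − 19/800·(0.958200+0.936000+0.920500+0.880100+0.858300+0.832000))/(1+19/800) = 3959/5000 ≈ 0.791800

1 1/2 4791/5000
2 1 117/125
3 3/2 1841/2000
4 2 8801/10000
5 5/2 8583/10000
6 3 104/125
7 7/2 3959/5000
DF(1.5y) is solved at step 3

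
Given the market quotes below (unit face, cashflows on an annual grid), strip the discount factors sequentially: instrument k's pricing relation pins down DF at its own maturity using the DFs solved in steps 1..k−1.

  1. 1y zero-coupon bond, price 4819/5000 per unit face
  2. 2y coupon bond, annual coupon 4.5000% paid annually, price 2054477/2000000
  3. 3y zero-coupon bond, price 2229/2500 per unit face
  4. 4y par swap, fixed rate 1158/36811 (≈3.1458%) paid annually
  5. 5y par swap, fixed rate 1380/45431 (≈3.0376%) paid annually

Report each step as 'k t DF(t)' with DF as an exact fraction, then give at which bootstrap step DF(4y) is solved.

1 1 4819/5000
2 2 1883/2000
3 3 2229/2500
4 4 4421/5000
5 5 431/500
DF(4y) is solved at step 4

step 1 [1y] zero: DF = P = 4819/5000 ≈ 0.963800
step 2 [2y] bond c/1=9/200: DF=(2054477/2000000 − 9/200·(0.963800))/(1+9/200) = 1883/2000 ≈ 0.941500
step 3 [3y] zero: DF = P = 2229/2500 ≈ 0.891600
step 4 [4y] swap r/1=1158/36811: DF=(1 − 1158/36811·(0.963800+0.941500+0.891600))/(1+1158/36811) = 4421/5000 ≈ 0.884200
step 5 [5y] swap r/1=1380/45431: DF=(1 − 1380/45431·(0.963800+0.941500+0.891600+0.884200))/(1+1380/45431) = 431/500 ≈ 0.862000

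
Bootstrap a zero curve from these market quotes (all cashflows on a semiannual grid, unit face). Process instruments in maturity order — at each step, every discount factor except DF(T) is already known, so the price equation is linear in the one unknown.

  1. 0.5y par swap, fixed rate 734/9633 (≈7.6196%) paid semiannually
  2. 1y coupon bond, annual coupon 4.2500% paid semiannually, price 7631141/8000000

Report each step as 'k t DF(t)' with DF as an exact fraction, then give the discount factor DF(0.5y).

1 1/2 9633/10000
2 1 457/500
DF(0.5y) = 9633/10000 ≈ 0.963300

step 1 [0.5y] swap r/2=367/9633: DF=(1 − 367/9633·(0))/(1+367/9633) = 9633/10000 ≈ 0.963300
step 2 [1y] bond c/2=17/800: DF=(7631141/8000000 − 17/800·(0.963300))/(1+17/800) = 457/500 ≈ 0.914000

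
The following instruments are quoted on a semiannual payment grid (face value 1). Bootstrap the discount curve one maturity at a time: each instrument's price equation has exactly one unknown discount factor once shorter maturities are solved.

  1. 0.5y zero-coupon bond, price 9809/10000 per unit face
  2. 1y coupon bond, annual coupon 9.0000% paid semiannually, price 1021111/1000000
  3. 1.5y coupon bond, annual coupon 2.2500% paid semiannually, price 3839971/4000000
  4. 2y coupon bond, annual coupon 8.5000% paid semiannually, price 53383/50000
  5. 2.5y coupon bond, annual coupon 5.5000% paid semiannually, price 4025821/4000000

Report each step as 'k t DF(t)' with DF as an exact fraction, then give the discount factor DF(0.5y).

1 1/2 9809/10000
2 1 9349/10000
3 3/2 116/125
4 2 4541/5000
5 5/2 8791/10000
DF(0.5y) = 9809/10000 ≈ 0.980900

step 1 [0.5y] zero: DF = P = 9809/10000 ≈ 0.980900
step 2 [1y] bond c/2=9/200: DF=(1021111/1000000 − 9/200·(0.980900))/(1+9/200) = 9349/10000 ≈ 0.934900
step 3 [1.5y] bond c/2=9/800: DF=(3839971/4000000 − 9/800·(0.980900+0.934900))/(1+9/800) = 116/125 ≈ 0.928000
step 4 [2y] bond c/2=17/400: DF=(53383/50000 − 17/400·(0.980900+0.934900+0.928000))/(1+17/400) = 4541/5000 ≈ 0.908200
step 5 [2.5y] bond c/2=11/400: DF=(4025821/4000000 − 11/400·(0.980900+0.934900+0.928000+0.908200))/(1+11/400) = 8791/10000 ≈ 0.879100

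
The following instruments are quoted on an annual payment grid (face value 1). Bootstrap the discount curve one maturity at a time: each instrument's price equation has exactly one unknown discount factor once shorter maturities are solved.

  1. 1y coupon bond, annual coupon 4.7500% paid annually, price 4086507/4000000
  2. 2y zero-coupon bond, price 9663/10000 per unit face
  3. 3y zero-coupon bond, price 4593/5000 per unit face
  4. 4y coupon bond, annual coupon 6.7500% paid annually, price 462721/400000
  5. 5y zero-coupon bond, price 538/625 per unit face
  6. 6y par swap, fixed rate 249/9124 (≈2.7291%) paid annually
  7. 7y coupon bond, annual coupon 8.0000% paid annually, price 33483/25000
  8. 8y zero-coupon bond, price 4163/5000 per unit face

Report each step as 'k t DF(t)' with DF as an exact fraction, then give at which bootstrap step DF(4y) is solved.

1 1 9753/10000
2 2 9663/10000
3 3 4593/5000
4 4 2257/2500
5 5 538/625
6 6 4253/5000
7 7 4173/5000
8 8 4163/5000
DF(4y) is solved at step 4

step 1 [1y] bond c/1=19/400: DF=(4086507/4000000 − 19/400·(0))/(1+19/400) = 9753/10000 ≈ 0.975300
step 2 [2y] zero: DF = P = 9663/10000 ≈ 0.966300
step 3 [3y] zero: DF = P = 4593/5000 ≈ 0.918600
step 4 [4y] bond c/1=27/400: DF=(462721/400000 − 27/400·(0.975300+0.966300+0.918600))/(1+27/400) = 2257/2500 ≈ 0.902800
step 5 [5y] zero: DF = P = 538/625 ≈ 0.860800
step 6 [6y] swap r/1=249/9124: DF=(1 − 249/9124·(0.975300+0.966300+0.918600+0.902800+0.860800))/(1+249/9124) = 4253/5000 ≈ 0.850600
step 7 [7y] bond c/1=2/25: DF=(33483/25000 − 2/25·(0.975300+0.966300+0.918600+0.902800+0.860800+0.850600))/(1+2/25) = 4173/5000 ≈ 0.834600
step 8 [8y] zero: DF = P = 4163/5000 ≈ 0.832600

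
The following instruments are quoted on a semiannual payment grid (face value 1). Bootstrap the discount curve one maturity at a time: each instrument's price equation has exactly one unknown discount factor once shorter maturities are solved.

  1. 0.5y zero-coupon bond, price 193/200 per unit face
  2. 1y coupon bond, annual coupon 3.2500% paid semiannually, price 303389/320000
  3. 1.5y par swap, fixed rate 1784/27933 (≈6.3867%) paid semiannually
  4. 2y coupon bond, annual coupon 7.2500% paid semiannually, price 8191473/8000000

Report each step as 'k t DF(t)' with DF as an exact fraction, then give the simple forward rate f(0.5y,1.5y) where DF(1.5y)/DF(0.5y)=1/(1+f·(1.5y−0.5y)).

1 1/2 193/200
2 1 367/400
3 3/2 2277/2500
4 2 1113/1250
f(0.5y,1.5y) = ((193/200)/(2277/2500) − 1)/(1) = 271/4554 ≈ 5.9508%

step 1 [0.5y] zero: DF = P = 193/200 ≈ 0.965000
step 2 [1y] bond c/2=13/800: DF=(303389/320000 − 13/800·(0.965000))/(1+13/800) = 367/400 ≈ 0.917500
step 3 [1.5y] swap r/2=892/27933: DF=(1 − 892/27933·(0.965000+0.917500))/(1+892/27933) = 2277/2500 ≈ 0.910800
step 4 [2y] bond c/2=29/800: DF=(8191473/8000000 − 29/800·(0.965000+0.917500+0.910800))/(1+29/800) = 1113/1250 ≈ 0.890400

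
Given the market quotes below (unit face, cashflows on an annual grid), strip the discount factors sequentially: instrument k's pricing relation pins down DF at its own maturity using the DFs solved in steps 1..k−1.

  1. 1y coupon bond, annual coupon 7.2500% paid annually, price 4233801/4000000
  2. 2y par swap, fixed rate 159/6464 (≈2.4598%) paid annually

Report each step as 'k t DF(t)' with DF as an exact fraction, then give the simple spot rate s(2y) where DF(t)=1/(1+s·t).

step 1 [1y] bond c/1=29/400: DF=(4233801/4000000 − 29/400·(0))/(1+29/400) = 9869/10000 ≈ 0.986900
step 2 [2y] swap r/1=159/6464: DF=(1 − 159/6464·(0.986900))/(1+159/6464) = 9523/10000 ≈ 0.952300

1 1 9869/10000
2 2 9523/10000
s(2y) = (1/(9523/10000) − 1)/(2) = 477/19046 ≈ 2.5045%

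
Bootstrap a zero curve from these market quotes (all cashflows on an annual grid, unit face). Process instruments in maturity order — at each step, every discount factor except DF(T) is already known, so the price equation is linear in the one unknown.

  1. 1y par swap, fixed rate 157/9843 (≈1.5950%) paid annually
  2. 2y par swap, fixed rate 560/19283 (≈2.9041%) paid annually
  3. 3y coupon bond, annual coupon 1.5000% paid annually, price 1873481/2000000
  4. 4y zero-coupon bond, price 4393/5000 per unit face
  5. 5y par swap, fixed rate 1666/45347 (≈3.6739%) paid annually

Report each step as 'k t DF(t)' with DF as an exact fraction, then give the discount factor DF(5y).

step 1 [1y] swap r/1=157/9843: DF=(1 − 157/9843·(0))/(1+157/9843) = 9843/10000 ≈ 0.984300
step 2 [2y] swap r/1=560/19283: DF=(1 − 560/19283·(0.984300))/(1+560/19283) = 118/125 ≈ 0.944000
step 3 [3y] bond c/1=3/200: DF=(1873481/2000000 − 3/200·(0.984300+0.944000))/(1+3/200) = 559/625 ≈ 0.894400
step 4 [4y] zero: DF = P = 4393/5000 ≈ 0.878600
step 5 [5y] swap r/1=1666/45347: DF=(1 − 1666/45347·(0.984300+0.944000+0.894400+0.878600))/(1+1666/45347) = 4167/5000 ≈ 0.833400

1 1 9843/10000
2 2 118/125
3 3 559/625
4 4 4393/5000
5 5 4167/5000
DF(5y) = 4167/5000 ≈ 0.833400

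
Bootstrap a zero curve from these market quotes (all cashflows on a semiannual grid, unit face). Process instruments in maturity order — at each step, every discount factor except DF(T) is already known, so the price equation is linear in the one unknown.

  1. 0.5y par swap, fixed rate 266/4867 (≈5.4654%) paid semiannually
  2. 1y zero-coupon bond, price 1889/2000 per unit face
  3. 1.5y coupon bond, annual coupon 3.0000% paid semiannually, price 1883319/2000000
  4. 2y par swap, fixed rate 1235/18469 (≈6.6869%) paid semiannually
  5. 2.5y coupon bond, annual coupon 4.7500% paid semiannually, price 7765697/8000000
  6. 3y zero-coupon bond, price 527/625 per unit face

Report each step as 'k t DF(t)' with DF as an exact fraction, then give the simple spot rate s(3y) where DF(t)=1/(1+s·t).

1 1/2 4867/5000
2 1 1889/2000
3 3/2 4497/5000
4 2 1753/2000
5 5/2 69/80
6 3 527/625
s(3y) = (1/(527/625) − 1)/(3) = 98/1581 ≈ 6.1986%

step 1 [0.5y] swap r/2=133/4867: DF=(1 − 133/4867·(0))/(1+133/4867) = 4867/5000 ≈ 0.973400
step 2 [1y] zero: DF = P = 1889/2000 ≈ 0.944500
step 3 [1.5y] bond c/2=3/200: DF=(1883319/2000000 − 3/200·(0.973400+0.944500))/(1+3/200) = 4497/5000 ≈ 0.899400
step 4 [2y] swap r/2=1235/36938: DF=(1 − 1235/36938·(0.973400+0.944500+0.899400))/(1+1235/36938) = 1753/2000 ≈ 0.876500
step 5 [2.5y] bond c/2=19/800: DF=(7765697/8000000 − 19/800·(0.973400+0.944500+0.899400+0.876500))/(1+19/800) = 69/80 ≈ 0.862500
step 6 [3y] zero: DF = P = 527/625 ≈ 0.843200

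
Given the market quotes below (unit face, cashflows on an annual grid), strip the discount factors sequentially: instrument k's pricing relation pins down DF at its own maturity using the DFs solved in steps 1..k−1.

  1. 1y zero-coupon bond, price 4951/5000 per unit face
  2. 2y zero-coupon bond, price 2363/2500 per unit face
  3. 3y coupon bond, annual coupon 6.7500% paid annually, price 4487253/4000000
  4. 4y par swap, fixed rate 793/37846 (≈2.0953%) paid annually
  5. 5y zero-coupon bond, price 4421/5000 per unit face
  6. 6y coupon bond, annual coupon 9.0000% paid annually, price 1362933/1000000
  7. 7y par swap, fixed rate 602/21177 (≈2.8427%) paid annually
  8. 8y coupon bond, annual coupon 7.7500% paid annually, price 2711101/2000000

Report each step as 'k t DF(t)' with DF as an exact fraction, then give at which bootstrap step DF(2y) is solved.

1 1 4951/5000
2 2 2363/2500
3 3 1857/2000
4 4 9207/10000
5 5 4421/5000
6 6 8649/10000
7 7 4097/5000
8 8 8011/10000
DF(2y) is solved at step 2

step 1 [1y] zero: DF = P = 4951/5000 ≈ 0.990200
step 2 [2y] zero: DF = P = 2363/2500 ≈ 0.945200
step 3 [3y] bond c/1=27/400: DF=(4487253/4000000 − 27/400·(0.990200+0.945200))/(1+27/400) = 1857/2000 ≈ 0.928500
step 4 [4y] swap r/1=793/37846: DF=(1 − 793/37846·(0.990200+0.945200+0.928500))/(1+793/37846) = 9207/10000 ≈ 0.920700
step 5 [5y] zero: DF = P = 4421/5000 ≈ 0.884200
step 6 [6y] bond c/1=9/100: DF=(1362933/1000000 − 9/100·(0.990200+0.945200+0.928500+0.920700+0.884200))/(1+9/100) = 8649/10000 ≈ 0.864900
step 7 [7y] swap r/1=602/21177: DF=(1 − 602/21177·(0.990200+0.945200+0.928500+0.920700+0.884200+0.864900))/(1+602/21177) = 4097/5000 ≈ 0.819400
step 8 [8y] bond c/1=31/400: DF=(2711101/2000000 − 31/400·(0.990200+0.945200+0.928500+0.920700+0.884200+0.864900+0.819400))/(1+31/400) = 8011/10000 ≈ 0.801100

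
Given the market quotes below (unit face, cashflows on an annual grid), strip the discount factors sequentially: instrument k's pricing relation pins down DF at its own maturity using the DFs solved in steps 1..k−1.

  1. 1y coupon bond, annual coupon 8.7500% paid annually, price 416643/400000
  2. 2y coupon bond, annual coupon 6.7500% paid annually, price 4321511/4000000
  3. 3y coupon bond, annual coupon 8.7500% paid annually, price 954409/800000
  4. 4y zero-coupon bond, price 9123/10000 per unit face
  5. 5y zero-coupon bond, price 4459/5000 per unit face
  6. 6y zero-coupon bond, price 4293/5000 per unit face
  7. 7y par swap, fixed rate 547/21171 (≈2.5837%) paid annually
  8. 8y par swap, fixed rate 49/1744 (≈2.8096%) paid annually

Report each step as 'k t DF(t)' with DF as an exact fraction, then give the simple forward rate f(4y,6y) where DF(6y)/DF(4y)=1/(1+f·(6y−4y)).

1 1 4789/5000
2 2 1903/2000
3 3 4717/5000
4 4 9123/10000
5 5 4459/5000
6 6 4293/5000
7 7 8359/10000
8 8 7991/10000
f(4y,6y) = ((9123/10000)/(4293/5000) − 1)/(2) = 179/5724 ≈ 3.1272%

step 1 [1y] bond c/1=7/80: DF=(416643/400000 − 7/80·(0))/(1+7/80) = 4789/5000 ≈ 0.957800
step 2 [2y] bond c/1=27/400: DF=(4321511/4000000 − 27/400·(0.957800))/(1+27/400) = 1903/2000 ≈ 0.951500
step 3 [3y] bond c/1=7/80: DF=(954409/800000 − 7/80·(0.957800+0.951500))/(1+7/80) = 4717/5000 ≈ 0.943400
step 4 [4y] zero: DF = P = 9123/10000 ≈ 0.912300
step 5 [5y] zero: DF = P = 4459/5000 ≈ 0.891800
step 6 [6y] zero: DF = P = 4293/5000 ≈ 0.858600
step 7 [7y] swap r/1=547/21171: DF=(1 − 547/21171·(0.957800+0.951500+0.943400+0.912300+0.891800+0.858600))/(1+547/21171) = 8359/10000 ≈ 0.835900
step 8 [8y] swap r/1=49/1744: DF=(1 − 49/1744·(0.957800+0.951500+0.943400+0.912300+0.891800+0.858600+0.835900))/(1+49/1744) = 7991/10000 ≈ 0.799100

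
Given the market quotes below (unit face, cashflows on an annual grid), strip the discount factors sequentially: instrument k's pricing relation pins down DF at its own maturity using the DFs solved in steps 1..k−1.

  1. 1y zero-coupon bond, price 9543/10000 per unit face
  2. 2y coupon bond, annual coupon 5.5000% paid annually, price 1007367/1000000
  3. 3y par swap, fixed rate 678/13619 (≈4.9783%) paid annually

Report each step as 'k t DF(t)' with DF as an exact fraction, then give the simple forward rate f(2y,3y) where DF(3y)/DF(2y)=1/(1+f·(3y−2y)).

1 1 9543/10000
2 2 9051/10000
3 3 2161/2500
f(2y,3y) = ((9051/10000)/(2161/2500) − 1)/(1) = 407/8644 ≈ 4.7085%

step 1 [1y] zero: DF = P = 9543/10000 ≈ 0.954300
step 2 [2y] bond c/1=11/200: DF=(1007367/1000000 − 11/200·(0.954300))/(1+11/200) = 9051/10000 ≈ 0.905100
step 3 [3y] swap r/1=678/13619: DF=(1 − 678/13619·(0.954300+0.905100))/(1+678/13619) = 2161/2500 ≈ 0.864400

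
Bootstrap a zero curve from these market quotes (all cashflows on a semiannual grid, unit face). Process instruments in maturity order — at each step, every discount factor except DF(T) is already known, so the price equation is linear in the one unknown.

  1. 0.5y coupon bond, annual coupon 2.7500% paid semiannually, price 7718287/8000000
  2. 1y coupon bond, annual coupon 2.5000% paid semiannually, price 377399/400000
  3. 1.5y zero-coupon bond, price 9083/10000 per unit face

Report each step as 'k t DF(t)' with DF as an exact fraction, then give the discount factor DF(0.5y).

1 1/2 9517/10000
2 1 9201/10000
3 3/2 9083/10000
DF(0.5y) = 9517/10000 ≈ 0.951700

step 1 [0.5y] bond c/2=11/800: DF=(7718287/8000000 − 11/800·(0))/(1+11/800) = 9517/10000 ≈ 0.951700
step 2 [1y] bond c/2=1/80: DF=(377399/400000 − 1/80·(0.951700))/(1+1/80) = 9201/10000 ≈ 0.920100
step 3 [1.5y] zero: DF = P = 9083/10000 ≈ 0.908300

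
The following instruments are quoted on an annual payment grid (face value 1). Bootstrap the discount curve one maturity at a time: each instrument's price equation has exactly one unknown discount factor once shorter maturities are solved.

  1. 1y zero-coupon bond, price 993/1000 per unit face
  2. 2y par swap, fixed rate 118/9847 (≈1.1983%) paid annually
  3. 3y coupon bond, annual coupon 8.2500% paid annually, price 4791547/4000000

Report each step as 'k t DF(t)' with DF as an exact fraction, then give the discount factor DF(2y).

1 1 993/1000
2 2 2441/2500
3 3 1913/2000
DF(2y) = 2441/2500 ≈ 0.976400

step 1 [1y] zero: DF = P = 993/1000 ≈ 0.993000
step 2 [2y] swap r/1=118/9847: DF=(1 − 118/9847·(0.993000))/(1+118/9847) = 2441/2500 ≈ 0.976400
step 3 [3y] bond c/1=33/400: DF=(4791547/4000000 − 33/400·(0.993000+0.976400))/(1+33/400) = 1913/2000 ≈ 0.956500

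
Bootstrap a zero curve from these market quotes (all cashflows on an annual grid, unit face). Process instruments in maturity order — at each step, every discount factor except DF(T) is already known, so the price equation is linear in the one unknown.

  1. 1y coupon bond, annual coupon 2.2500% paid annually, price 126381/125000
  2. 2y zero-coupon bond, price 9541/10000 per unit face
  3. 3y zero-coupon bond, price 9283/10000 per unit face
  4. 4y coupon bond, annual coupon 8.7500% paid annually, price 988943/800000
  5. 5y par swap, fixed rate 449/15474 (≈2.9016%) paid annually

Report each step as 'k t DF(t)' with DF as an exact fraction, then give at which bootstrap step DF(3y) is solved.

step 1 [1y] bond c/1=9/400: DF=(126381/125000 − 9/400·(0))/(1+9/400) = 618/625 ≈ 0.988800
step 2 [2y] zero: DF = P = 9541/10000 ≈ 0.954100
step 3 [3y] zero: DF = P = 9283/10000 ≈ 0.928300
step 4 [4y] bond c/1=7/80: DF=(988943/800000 − 7/80·(0.988800+0.954100+0.928300))/(1+7/80) = 9057/10000 ≈ 0.905700
step 5 [5y] swap r/1=449/15474: DF=(1 − 449/15474·(0.988800+0.954100+0.928300+0.905700))/(1+449/15474) = 8653/10000 ≈ 0.865300

1 1 618/625
2 2 9541/10000
3 3 9283/10000
4 4 9057/10000
5 5 8653/10000
DF(3y) is solved at step 3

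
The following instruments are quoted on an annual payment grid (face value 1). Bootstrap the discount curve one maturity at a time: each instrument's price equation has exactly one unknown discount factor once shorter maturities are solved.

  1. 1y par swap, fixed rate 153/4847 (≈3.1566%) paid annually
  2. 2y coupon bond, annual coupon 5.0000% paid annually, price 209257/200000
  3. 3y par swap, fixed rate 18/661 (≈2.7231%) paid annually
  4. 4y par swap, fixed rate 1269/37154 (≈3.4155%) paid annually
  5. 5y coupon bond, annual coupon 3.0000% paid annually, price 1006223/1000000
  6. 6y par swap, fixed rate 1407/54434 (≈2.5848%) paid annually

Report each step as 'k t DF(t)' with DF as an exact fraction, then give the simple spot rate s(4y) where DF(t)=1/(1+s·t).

step 1 [1y] swap r/1=153/4847: DF=(1 − 153/4847·(0))/(1+153/4847) = 4847/5000 ≈ 0.969400
step 2 [2y] bond c/1=1/20: DF=(209257/200000 − 1/20·(0.969400))/(1+1/20) = 9503/10000 ≈ 0.950300
step 3 [3y] swap r/1=18/661: DF=(1 − 18/661·(0.969400+0.950300))/(1+18/661) = 4613/5000 ≈ 0.922600
step 4 [4y] swap r/1=1269/37154: DF=(1 − 1269/37154·(0.969400+0.950300+0.922600))/(1+1269/37154) = 8731/10000 ≈ 0.873100
step 5 [5y] bond c/1=3/100: DF=(1006223/1000000 − 3/100·(0.969400+0.950300+0.922600+0.873100))/(1+3/100) = 8687/10000 ≈ 0.868700
step 6 [6y] swap r/1=1407/54434: DF=(1 − 1407/54434·(0.969400+0.950300+0.922600+0.873100+0.868700))/(1+1407/54434) = 8593/10000 ≈ 0.859300

1 1 4847/5000
2 2 9503/10000
3 3 4613/5000
4 4 8731/10000
5 5 8687/10000
6 6 8593/10000
s(4y) = (1/(8731/10000) − 1)/(4) = 1269/34924 ≈ 3.6336%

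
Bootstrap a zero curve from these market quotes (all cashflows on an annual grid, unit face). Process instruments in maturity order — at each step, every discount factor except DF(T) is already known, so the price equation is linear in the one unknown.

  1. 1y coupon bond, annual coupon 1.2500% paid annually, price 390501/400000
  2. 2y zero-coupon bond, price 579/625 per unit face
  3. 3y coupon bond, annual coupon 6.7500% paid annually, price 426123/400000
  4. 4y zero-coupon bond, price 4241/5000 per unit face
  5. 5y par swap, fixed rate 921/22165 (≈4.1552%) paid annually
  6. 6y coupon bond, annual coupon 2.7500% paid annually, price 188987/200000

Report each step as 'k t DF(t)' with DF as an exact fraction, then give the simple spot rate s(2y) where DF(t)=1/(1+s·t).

1 1 4821/5000
2 2 579/625
3 3 549/625
4 4 4241/5000
5 5 4079/5000
6 6 801/1000
s(2y) = (1/(579/625) − 1)/(2) = 23/579 ≈ 3.9724%

step 1 [1y] bond c/1=1/80: DF=(390501/400000 − 1/80·(0))/(1+1/80) = 4821/5000 ≈ 0.964200
step 2 [2y] zero: DF = P = 579/625 ≈ 0.926400
step 3 [3y] bond c/1=27/400: DF=(426123/400000 − 27/400·(0.964200+0.926400))/(1+27/400) = 549/625 ≈ 0.878400
step 4 [4y] zero: DF = P = 4241/5000 ≈ 0.848200
step 5 [5y] swap r/1=921/22165: DF=(1 − 921/22165·(0.964200+0.926400+0.878400+0.848200))/(1+921/22165) = 4079/5000 ≈ 0.815800
step 6 [6y] bond c/1=11/400: DF=(188987/200000 − 11/400·(0.964200+0.926400+0.878400+0.848200+0.815800))/(1+11/400) = 801/1000 ≈ 0.801000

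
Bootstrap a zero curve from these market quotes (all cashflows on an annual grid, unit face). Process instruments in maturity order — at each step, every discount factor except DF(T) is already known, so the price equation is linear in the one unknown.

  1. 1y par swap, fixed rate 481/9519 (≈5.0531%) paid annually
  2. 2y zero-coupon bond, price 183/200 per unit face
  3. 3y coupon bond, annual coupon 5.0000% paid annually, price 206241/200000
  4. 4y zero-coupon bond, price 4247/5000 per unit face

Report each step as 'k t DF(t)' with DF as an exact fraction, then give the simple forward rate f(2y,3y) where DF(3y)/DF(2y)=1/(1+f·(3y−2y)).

step 1 [1y] swap r/1=481/9519: DF=(1 − 481/9519·(0))/(1+481/9519) = 9519/10000 ≈ 0.951900
step 2 [2y] zero: DF = P = 183/200 ≈ 0.915000
step 3 [3y] bond c/1=1/20: DF=(206241/200000 − 1/20·(0.951900+0.915000))/(1+1/20) = 2233/2500 ≈ 0.893200
step 4 [4y] zero: DF = P = 4247/5000 ≈ 0.849400

1 1 9519/10000
2 2 183/200
3 3 2233/2500
4 4 4247/5000
f(2y,3y) = ((183/200)/(2233/2500) − 1)/(1) = 109/4466 ≈ 2.4407%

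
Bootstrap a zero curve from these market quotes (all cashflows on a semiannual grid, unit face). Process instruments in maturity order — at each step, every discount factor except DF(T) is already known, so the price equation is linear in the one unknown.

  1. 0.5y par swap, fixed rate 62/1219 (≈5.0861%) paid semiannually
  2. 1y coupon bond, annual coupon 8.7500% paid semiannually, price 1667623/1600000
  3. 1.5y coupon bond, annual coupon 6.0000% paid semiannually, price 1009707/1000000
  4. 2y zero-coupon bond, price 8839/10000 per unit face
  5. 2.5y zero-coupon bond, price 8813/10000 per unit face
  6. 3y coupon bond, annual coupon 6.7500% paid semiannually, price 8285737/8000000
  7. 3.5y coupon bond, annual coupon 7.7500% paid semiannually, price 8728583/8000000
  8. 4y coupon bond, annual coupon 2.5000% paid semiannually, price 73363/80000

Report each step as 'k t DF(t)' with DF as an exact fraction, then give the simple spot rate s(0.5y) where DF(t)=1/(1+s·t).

1 1/2 1219/1250
2 1 9577/10000
3 3/2 231/250
4 2 8839/10000
5 5/2 8813/10000
6 3 851/1000
7 7/2 4231/5000
8 4 8277/10000
s(0.5y) = (1/(1219/1250) − 1)/(1/2) = 62/1219 ≈ 5.0861%

step 1 [0.5y] swap r/2=31/1219: DF=(1 − 31/1219·(0))/(1+31/1219) = 1219/1250 ≈ 0.975200
step 2 [1y] bond c/2=7/160: DF=(1667623/1600000 − 7/160·(0.975200))/(1+7/160) = 9577/10000 ≈ 0.957700
step 3 [1.5y] bond c/2=3/100: DF=(1009707/1000000 − 3/100·(0.975200+0.957700))/(1+3/100) = 231/250 ≈ 0.924000
step 4 [2y] zero: DF = P = 8839/10000 ≈ 0.883900
step 5 [2.5y] zero: DF = P = 8813/10000 ≈ 0.881300
step 6 [3y] bond c/2=27/800: DF=(8285737/8000000 − 27/800·(0.975200+0.957700+0.924000+0.883900+0.881300))/(1+27/800) = 851/1000 ≈ 0.851000
step 7 [3.5y] bond c/2=31/800: DF=(8728583/8000000 − 31/800·(0.975200+0.957700+0.924000+0.883900+0.881300+0.851000))/(1+31/800) = 4231/5000 ≈ 0.846200
step 8 [4y] bond c/2=1/80: DF=(73363/80000 − 1/80·(0.975200+0.957700+0.924000+0.883900+0.881300+0.851000+0.846200))/(1+1/80) = 8277/10000 ≈ 0.827700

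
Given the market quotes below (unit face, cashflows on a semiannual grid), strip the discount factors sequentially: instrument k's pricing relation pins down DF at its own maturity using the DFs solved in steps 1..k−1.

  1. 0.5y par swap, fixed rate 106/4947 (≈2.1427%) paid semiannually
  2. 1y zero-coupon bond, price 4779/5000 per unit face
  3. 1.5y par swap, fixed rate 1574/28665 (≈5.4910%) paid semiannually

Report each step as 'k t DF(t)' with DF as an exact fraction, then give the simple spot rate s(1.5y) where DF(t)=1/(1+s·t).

1 1/2 4947/5000
2 1 4779/5000
3 3/2 9213/10000
s(1.5y) = (1/(9213/10000) − 1)/(3/2) = 1574/27639 ≈ 5.6949%

step 1 [0.5y] swap r/2=53/4947: DF=(1 − 53/4947·(0))/(1+53/4947) = 4947/5000 ≈ 0.989400
step 2 [1y] zero: DF = P = 4779/5000 ≈ 0.955800
step 3 [1.5y] swap r/2=787/28665: DF=(1 − 787/28665·(0.989400+0.955800))/(1+787/28665) = 9213/10000 ≈ 0.921300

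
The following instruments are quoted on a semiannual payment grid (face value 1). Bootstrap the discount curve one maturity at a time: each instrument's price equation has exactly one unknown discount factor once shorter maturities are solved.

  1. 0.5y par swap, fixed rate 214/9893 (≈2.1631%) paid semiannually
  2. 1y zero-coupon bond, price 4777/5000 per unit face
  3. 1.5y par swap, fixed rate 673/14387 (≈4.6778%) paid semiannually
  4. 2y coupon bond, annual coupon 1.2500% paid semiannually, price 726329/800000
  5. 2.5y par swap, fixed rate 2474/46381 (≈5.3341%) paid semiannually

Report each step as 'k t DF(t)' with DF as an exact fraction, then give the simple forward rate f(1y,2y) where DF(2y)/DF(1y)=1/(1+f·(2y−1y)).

step 1 [0.5y] swap r/2=107/9893: DF=(1 − 107/9893·(0))/(1+107/9893) = 9893/10000 ≈ 0.989300
step 2 [1y] zero: DF = P = 4777/5000 ≈ 0.955400
step 3 [1.5y] swap r/2=673/28774: DF=(1 − 673/28774·(0.989300+0.955400))/(1+673/28774) = 9327/10000 ≈ 0.932700
step 4 [2y] bond c/2=1/160: DF=(726329/800000 − 1/160·(0.989300+0.955400+0.932700))/(1+1/160) = 2211/2500 ≈ 0.884400
step 5 [2.5y] swap r/2=1237/46381: DF=(1 − 1237/46381·(0.989300+0.955400+0.932700+0.884400))/(1+1237/46381) = 8763/10000 ≈ 0.876300

1 1/2 9893/10000
2 1 4777/5000
3 3/2 9327/10000
4 2 2211/2500
5 5/2 8763/10000
f(1y,2y) = ((4777/5000)/(2211/2500) − 1)/(1) = 355/4422 ≈ 8.0280%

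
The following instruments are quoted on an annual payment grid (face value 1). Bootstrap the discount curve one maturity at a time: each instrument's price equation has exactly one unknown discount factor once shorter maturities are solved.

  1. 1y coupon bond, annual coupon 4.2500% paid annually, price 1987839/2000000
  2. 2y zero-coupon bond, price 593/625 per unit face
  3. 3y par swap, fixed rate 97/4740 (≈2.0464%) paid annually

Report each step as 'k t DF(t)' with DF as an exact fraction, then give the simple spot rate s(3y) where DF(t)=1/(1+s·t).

1 1 4767/5000
2 2 593/625
3 3 4709/5000
s(3y) = (1/(4709/5000) − 1)/(3) = 97/4709 ≈ 2.0599%

step 1 [1y] bond c/1=17/400: DF=(1987839/2000000 − 17/400·(0))/(1+17/400) = 4767/5000 ≈ 0.953400
step 2 [2y] zero: DF = P = 593/625 ≈ 0.948800
step 3 [3y] swap r/1=97/4740: DF=(1 − 97/4740·(0.953400+0.948800))/(1+97/4740) = 4709/5000 ≈ 0.941800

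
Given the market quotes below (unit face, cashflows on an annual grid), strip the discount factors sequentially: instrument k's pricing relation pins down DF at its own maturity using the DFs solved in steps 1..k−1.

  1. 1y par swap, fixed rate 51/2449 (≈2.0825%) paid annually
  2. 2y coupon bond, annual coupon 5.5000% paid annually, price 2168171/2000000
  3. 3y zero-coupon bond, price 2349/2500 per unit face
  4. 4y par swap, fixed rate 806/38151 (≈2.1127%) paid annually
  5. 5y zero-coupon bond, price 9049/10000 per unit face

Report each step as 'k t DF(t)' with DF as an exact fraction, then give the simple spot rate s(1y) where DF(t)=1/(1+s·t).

step 1 [1y] swap r/1=51/2449: DF=(1 − 51/2449·(0))/(1+51/2449) = 2449/2500 ≈ 0.979600
step 2 [2y] bond c/1=11/200: DF=(2168171/2000000 − 11/200·(0.979600))/(1+11/200) = 1953/2000 ≈ 0.976500
step 3 [3y] zero: DF = P = 2349/2500 ≈ 0.939600
step 4 [4y] swap r/1=806/38151: DF=(1 − 806/38151·(0.979600+0.976500+0.939600))/(1+806/38151) = 4597/5000 ≈ 0.919400
step 5 [5y] zero: DF = P = 9049/10000 ≈ 0.904900

1 1 2449/2500
2 2 1953/2000
3 3 2349/2500
4 4 4597/5000
5 5 9049/10000
s(1y) = (1/(2449/2500) − 1)/(1) = 51/2449 ≈ 2.0825%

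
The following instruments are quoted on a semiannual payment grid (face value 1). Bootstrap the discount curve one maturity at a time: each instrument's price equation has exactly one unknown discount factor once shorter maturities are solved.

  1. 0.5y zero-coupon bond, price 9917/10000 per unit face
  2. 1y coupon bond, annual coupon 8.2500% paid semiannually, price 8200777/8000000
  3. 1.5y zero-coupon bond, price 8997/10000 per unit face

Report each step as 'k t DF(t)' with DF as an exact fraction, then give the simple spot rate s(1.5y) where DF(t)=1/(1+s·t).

step 1 [0.5y] zero: DF = P = 9917/10000 ≈ 0.991700
step 2 [1y] bond c/2=33/800: DF=(8200777/8000000 − 33/800·(0.991700))/(1+33/800) = 2363/2500 ≈ 0.945200
step 3 [1.5y] zero: DF = P = 8997/10000 ≈ 0.899700

1 1/2 9917/10000
2 1 2363/2500
3 3/2 8997/10000
s(1.5y) = (1/(8997/10000) − 1)/(3/2) = 2006/26991 ≈ 7.4321%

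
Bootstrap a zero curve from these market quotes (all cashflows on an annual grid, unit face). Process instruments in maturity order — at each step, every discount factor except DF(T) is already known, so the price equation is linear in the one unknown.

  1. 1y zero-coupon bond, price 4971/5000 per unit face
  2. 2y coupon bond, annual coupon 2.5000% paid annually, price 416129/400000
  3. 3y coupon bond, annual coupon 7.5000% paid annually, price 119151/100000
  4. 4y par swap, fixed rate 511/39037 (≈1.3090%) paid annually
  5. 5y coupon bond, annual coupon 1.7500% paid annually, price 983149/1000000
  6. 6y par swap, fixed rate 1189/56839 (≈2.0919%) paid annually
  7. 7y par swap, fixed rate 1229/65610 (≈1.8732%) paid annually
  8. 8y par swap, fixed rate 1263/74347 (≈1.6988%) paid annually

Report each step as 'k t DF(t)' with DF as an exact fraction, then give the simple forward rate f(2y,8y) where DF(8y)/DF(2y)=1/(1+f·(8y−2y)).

step 1 [1y] zero: DF = P = 4971/5000 ≈ 0.994200
step 2 [2y] bond c/1=1/40: DF=(416129/400000 − 1/40·(0.994200))/(1+1/40) = 9907/10000 ≈ 0.990700
step 3 [3y] bond c/1=3/40: DF=(119151/100000 − 3/40·(0.994200+0.990700))/(1+3/40) = 9699/10000 ≈ 0.969900
step 4 [4y] swap r/1=511/39037: DF=(1 − 511/39037·(0.994200+0.990700+0.969900))/(1+511/39037) = 9489/10000 ≈ 0.948900
step 5 [5y] bond c/1=7/400: DF=(983149/1000000 − 7/400·(0.994200+0.990700+0.969900+0.948900))/(1+7/400) = 8991/10000 ≈ 0.899100
step 6 [6y] swap r/1=1189/56839: DF=(1 − 1189/56839·(0.994200+0.990700+0.969900+0.948900+0.899100))/(1+1189/56839) = 8811/10000 ≈ 0.881100
step 7 [7y] swap r/1=1229/65610: DF=(1 − 1229/65610·(0.994200+0.990700+0.969900+0.948900+0.899100+0.881100))/(1+1229/65610) = 8771/10000 ≈ 0.877100
step 8 [8y] swap r/1=1263/74347: DF=(1 − 1263/74347·(0.994200+0.990700+0.969900+0.948900+0.899100+0.881100+0.877100))/(1+1263/74347) = 8737/10000 ≈ 0.873700

1 1 4971/5000
2 2 9907/10000
3 3 9699/10000
4 4 9489/10000
5 5 8991/10000
6 6 8811/10000
7 7 8771/10000
8 8 8737/10000
f(2y,8y) = ((9907/10000)/(8737/10000) − 1)/(6) = 195/8737 ≈ 2.2319%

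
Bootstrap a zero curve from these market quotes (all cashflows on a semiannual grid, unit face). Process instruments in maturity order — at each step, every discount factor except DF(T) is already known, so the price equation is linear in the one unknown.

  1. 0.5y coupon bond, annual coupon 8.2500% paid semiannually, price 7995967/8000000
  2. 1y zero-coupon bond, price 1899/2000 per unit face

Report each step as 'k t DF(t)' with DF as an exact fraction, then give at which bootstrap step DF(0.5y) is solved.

step 1 [0.5y] bond c/2=33/800: DF=(7995967/8000000 − 33/800·(0))/(1+33/800) = 9599/10000 ≈ 0.959900
step 2 [1y] zero: DF = P = 1899/2000 ≈ 0.949500

1 1/2 9599/10000
2 1 1899/2000
DF(0.5y) is solved at step 1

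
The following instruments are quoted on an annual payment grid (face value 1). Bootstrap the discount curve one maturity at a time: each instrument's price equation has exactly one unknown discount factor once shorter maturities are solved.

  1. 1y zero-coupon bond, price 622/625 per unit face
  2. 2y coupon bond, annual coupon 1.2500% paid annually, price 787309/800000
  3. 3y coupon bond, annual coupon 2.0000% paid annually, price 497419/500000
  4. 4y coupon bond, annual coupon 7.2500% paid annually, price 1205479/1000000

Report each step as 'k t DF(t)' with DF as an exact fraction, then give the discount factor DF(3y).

1 1 622/625
2 2 9597/10000
3 3 937/1000
4 4 1857/2000
DF(3y) = 937/1000 ≈ 0.937000

step 1 [1y] zero: DF = P = 622/625 ≈ 0.995200
step 2 [2y] bond c/1=1/80: DF=(787309/800000 − 1/80·(0.995200))/(1+1/80) = 9597/10000 ≈ 0.959700
step 3 [3y] bond c/1=1/50: DF=(497419/500000 − 1/50·(0.995200+0.959700))/(1+1/50) = 937/1000 ≈ 0.937000
step 4 [4y] bond c/1=29/400: DF=(1205479/1000000 − 29/400·(0.995200+0.959700+0.937000))/(1+29/400) = 1857/2000 ≈ 0.928500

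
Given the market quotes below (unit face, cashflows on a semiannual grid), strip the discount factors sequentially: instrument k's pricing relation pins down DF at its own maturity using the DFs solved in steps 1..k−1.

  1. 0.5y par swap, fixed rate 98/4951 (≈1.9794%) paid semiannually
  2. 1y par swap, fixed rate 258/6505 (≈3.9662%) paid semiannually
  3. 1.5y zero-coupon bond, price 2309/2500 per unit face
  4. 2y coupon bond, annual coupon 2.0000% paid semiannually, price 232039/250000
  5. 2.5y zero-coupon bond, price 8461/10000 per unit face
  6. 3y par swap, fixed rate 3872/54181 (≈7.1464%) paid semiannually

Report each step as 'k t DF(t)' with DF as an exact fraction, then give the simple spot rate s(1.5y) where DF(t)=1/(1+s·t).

step 1 [0.5y] swap r/2=49/4951: DF=(1 − 49/4951·(0))/(1+49/4951) = 4951/5000 ≈ 0.990200
step 2 [1y] swap r/2=129/6505: DF=(1 − 129/6505·(0.990200))/(1+129/6505) = 9613/10000 ≈ 0.961300
step 3 [1.5y] zero: DF = P = 2309/2500 ≈ 0.923600
step 4 [2y] bond c/2=1/100: DF=(232039/250000 − 1/100·(0.990200+0.961300+0.923600))/(1+1/100) = 1781/2000 ≈ 0.890500
step 5 [2.5y] zero: DF = P = 8461/10000 ≈ 0.846100
step 6 [3y] swap r/2=1936/54181: DF=(1 − 1936/54181·(0.990200+0.961300+0.923600+0.890500+0.846100))/(1+1936/54181) = 504/625 ≈ 0.806400

1 1/2 4951/5000
2 1 9613/10000
3 3/2 2309/2500
4 2 1781/2000
5 5/2 8461/10000
6 3 504/625
s(1.5y) = (1/(2309/2500) − 1)/(3/2) = 382/6927 ≈ 5.5147%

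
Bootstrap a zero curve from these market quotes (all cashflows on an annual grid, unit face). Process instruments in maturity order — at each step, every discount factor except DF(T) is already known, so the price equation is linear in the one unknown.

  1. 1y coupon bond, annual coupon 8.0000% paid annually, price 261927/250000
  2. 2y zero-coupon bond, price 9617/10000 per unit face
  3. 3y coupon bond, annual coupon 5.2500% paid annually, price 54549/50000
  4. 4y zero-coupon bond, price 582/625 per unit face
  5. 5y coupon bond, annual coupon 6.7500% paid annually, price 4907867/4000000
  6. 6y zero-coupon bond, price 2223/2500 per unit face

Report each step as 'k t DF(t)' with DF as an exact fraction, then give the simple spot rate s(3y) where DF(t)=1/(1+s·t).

1 1 9701/10000
2 2 9617/10000
3 3 4701/5000
4 4 582/625
5 5 9089/10000
6 6 2223/2500
s(3y) = (1/(4701/5000) − 1)/(3) = 299/14103 ≈ 2.1201%

step 1 [1y] bond c/1=2/25: DF=(261927/250000 − 2/25·(0))/(1+2/25) = 9701/10000 ≈ 0.970100
step 2 [2y] zero: DF = P = 9617/10000 ≈ 0.961700
step 3 [3y] bond c/1=21/400: DF=(54549/50000 − 21/400·(0.970100+0.961700))/(1+21/400) = 4701/5000 ≈ 0.940200
step 4 [4y] zero: DF = P = 582/625 ≈ 0.931200
step 5 [5y] bond c/1=27/400: DF=(4907867/4000000 − 27/400·(0.970100+0.961700+0.940200+0.931200))/(1+27/400) = 9089/10000 ≈ 0.908900
step 6 [6y] zero: DF = P = 2223/2500 ≈ 0.889200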